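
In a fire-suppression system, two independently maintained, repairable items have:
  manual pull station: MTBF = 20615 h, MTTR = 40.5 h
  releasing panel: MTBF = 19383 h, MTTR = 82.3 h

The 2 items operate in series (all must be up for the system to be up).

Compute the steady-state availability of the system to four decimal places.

0.9938

A(manual pull station) = MTBF/(MTBF+MTTR) = 20615/(20615+40.5) = 0.998039
A(releasing panel) = MTBF/(MTBF+MTTR) = 19383/(19383+82.3) = 0.995772
Series availability: 0.998039 × 0.995772 = 0.9938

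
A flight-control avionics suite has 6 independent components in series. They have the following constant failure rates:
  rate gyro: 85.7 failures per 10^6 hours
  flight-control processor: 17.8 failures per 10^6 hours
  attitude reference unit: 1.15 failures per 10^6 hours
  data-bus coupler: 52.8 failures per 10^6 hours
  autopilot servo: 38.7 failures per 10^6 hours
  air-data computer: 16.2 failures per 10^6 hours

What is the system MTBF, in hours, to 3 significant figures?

4710

Series of exponential components: λ_sys = Σ λ_i
λ_sys = 0.0000857 + 0.0000178 + 0.00000115 + 0.0000528 + 0.0000387 + 0.0000162 = 2.1235e-04 /h
MTBF = 1 / λ_sys = 4710 h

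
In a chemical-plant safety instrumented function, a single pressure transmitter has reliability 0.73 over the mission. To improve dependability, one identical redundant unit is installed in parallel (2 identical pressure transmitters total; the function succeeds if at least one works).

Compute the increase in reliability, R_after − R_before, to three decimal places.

R_before = 0.73
R_after = 1 − (1 − 0.73)^2 = 0.927
ΔR = 0.927 − 0.73 = 0.197

0.197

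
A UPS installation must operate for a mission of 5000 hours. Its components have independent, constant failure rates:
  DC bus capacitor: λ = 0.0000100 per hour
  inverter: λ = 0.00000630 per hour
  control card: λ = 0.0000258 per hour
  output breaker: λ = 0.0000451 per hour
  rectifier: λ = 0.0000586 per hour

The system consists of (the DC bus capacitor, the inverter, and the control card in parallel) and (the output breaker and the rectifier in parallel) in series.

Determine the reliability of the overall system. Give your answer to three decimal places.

R(DC bus capacitor) = exp(−0.0000100 × 5000) = 0.95123
R(inverter) = exp(−0.00000630 × 5000) = 0.96899
R(control card) = exp(−0.0000258 × 5000) = 0.87897
R(output breaker) = exp(−0.0000451 × 5000) = 0.79812
R(rectifier) = exp(−0.0000586 × 5000) = 0.74602
Parallel (DC bus capacitor, inverter, and control card): 1 − (1 − 0.95123)(1 − 0.96899)(1 − 0.87897) = 0.99982
Parallel (output breaker and rectifier): 1 − (1 − 0.79812)(1 − 0.74602) = 0.94873
Series ([0.99982] and [0.94873]): 0.99982 × 0.94873 = 0.949

0.949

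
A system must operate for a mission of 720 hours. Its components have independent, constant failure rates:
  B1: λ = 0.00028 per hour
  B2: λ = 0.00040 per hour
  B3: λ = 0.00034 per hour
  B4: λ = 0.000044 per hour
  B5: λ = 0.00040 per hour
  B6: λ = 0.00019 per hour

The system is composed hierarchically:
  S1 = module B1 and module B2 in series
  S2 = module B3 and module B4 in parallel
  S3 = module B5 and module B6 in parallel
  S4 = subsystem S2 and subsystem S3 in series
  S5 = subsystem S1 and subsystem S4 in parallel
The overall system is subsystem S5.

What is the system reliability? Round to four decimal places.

0.9851

R(B1) = exp(−0.00028 × 720) = 0.817422
R(B2) = exp(−0.00040 × 720) = 0.749762
R(B3) = exp(−0.00034 × 720) = 0.782861
R(B4) = exp(−0.000044 × 720) = 0.968817
R(B5) = exp(−0.00040 × 720) = 0.749762
R(B6) = exp(−0.00019 × 720) = 0.872145
Series (B1 and B2): 0.817422 × 0.749762 = 0.612872
Parallel (B3 and B4): 1 − (1 − 0.782861)(1 − 0.968817) = 0.993229
Parallel (B5 and B6): 1 − (1 − 0.749762)(1 − 0.872145) = 0.968006
Series ([0.993229] and [0.968006]): 0.993229 × 0.968006 = 0.961452
Parallel ([0.612872] and [0.961452]): 1 − (1 − 0.612872)(1 − 0.961452) = 0.9851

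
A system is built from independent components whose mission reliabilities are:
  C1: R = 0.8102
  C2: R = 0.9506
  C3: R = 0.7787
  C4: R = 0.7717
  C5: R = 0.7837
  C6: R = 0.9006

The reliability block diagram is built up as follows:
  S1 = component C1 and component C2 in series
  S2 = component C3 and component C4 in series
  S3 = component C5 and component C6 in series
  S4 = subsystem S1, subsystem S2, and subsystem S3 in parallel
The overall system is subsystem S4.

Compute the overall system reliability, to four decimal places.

Series (C1 and C2): 0.810200 × 0.950600 = 0.770176
Series (C3 and C4): 0.778700 × 0.771700 = 0.600923
Series (C5 and C6): 0.783700 × 0.900600 = 0.705800
Parallel ([0.770176], [0.600923], and [0.705800]): 1 − (1 − 0.770176)(1 − 0.600923)(1 − 0.705800) = 0.9730

0.9730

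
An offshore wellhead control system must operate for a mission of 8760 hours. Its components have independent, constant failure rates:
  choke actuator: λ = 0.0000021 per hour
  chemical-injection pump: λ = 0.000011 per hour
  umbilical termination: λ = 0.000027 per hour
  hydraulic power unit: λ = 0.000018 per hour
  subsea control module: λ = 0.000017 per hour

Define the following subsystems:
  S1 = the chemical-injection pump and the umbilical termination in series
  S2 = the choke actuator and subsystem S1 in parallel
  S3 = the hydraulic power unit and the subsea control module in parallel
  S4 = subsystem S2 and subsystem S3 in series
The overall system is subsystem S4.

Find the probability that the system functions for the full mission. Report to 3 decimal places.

R(choke actuator) = exp(−0.0000021 × 8760) = 0.98177
R(chemical-injection pump) = exp(−0.000011 × 8760) = 0.90814
R(umbilical termination) = exp(−0.000027 × 8760) = 0.78937
R(hydraulic power unit) = exp(−0.000018 × 8760) = 0.85412
R(subsea control module) = exp(−0.000017 × 8760) = 0.86164
Series (chemical-injection pump and umbilical termination): 0.90814 × 0.78937 = 0.71686
Parallel (choke actuator and [0.71686]): 1 − (1 − 0.98177)(1 − 0.71686) = 0.99484
Parallel (hydraulic power unit and subsea control module): 1 − (1 − 0.85412)(1 − 0.86164) = 0.97982
Series ([0.99484] and [0.97982]): 0.99484 × 0.97982 = 0.975

0.975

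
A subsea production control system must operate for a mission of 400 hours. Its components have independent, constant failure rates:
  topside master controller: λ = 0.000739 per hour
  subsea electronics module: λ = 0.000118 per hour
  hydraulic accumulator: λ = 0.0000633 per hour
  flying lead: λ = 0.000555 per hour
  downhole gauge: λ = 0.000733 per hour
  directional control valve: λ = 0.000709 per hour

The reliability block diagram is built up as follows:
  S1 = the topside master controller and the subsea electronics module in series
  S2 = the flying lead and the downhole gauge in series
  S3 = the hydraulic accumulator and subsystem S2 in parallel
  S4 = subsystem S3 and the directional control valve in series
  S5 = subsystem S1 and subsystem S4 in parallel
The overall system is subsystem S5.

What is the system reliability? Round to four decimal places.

0.9261

R(topside master controller) = exp(−0.000739 × 400) = 0.744085
R(subsea electronics module) = exp(−0.000118 × 400) = 0.953897
R(hydraulic accumulator) = exp(−0.0000633 × 400) = 0.974998
R(flying lead) = exp(−0.000555 × 400) = 0.800915
R(downhole gauge) = exp(−0.000733 × 400) = 0.745873
R(directional control valve) = exp(−0.000709 × 400) = 0.753068
Series (topside master controller and subsea electronics module): 0.744085 × 0.953897 = 0.709780
Series (flying lead and downhole gauge): 0.800915 × 0.745873 = 0.597381
Parallel (hydraulic accumulator and [0.597381]): 1 − (1 − 0.974998)(1 − 0.597381) = 0.989934
Series ([0.989934] and directional control valve): 0.989934 × 0.753068 = 0.745488
Parallel ([0.709780] and [0.745488]): 1 − (1 − 0.709780)(1 − 0.745488) = 0.9261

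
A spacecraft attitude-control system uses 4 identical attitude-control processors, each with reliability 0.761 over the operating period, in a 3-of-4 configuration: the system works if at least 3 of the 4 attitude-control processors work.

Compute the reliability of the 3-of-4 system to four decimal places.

R = Σ_{i=3}^{4} C(4,i) p^i (1−p)^{4−i} with p = 0.761
C(4,3)·0.761^3·0.239^1 = 0.421320
C(4,4)·0.761^4·0.239^0 = 0.335381
Sum = 0.7567

0.7567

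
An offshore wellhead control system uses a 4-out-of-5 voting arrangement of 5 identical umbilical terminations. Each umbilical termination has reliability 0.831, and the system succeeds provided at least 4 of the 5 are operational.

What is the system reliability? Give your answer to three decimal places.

0.799

R = Σ_{i=4}^{5} C(5,i) p^i (1−p)^{5−i} with p = 0.831
C(5,4)·0.831^4·0.169^1 = 0.40296
C(5,5)·0.831^5·0.169^0 = 0.39628
Sum = 0.799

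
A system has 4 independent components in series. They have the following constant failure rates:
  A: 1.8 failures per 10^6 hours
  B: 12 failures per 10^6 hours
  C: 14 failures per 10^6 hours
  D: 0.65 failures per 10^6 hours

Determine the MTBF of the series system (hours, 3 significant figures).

Series of exponential components: λ_sys = Σ λ_i
λ_sys = 0.0000018 + 0.000012 + 0.000014 + 0.00000065 = 2.8450e-05 /h
MTBF = 1 / λ_sys = 35100 h

35100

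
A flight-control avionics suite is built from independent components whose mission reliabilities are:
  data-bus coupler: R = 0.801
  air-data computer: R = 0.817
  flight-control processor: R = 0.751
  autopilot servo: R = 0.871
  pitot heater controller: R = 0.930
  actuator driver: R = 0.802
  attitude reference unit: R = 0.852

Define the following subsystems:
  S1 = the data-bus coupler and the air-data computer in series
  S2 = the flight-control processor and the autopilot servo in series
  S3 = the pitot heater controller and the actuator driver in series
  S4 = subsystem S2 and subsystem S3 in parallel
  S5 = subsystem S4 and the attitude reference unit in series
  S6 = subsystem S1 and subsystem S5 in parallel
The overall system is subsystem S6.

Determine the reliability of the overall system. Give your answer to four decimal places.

Series (data-bus coupler and air-data computer): 0.801000 × 0.817000 = 0.654417
Series (flight-control processor and autopilot servo): 0.751000 × 0.871000 = 0.654121
Series (pitot heater controller and actuator driver): 0.930000 × 0.802000 = 0.745860
Parallel ([0.654121] and [0.745860]): 1 − (1 − 0.654121)(1 − 0.745860) = 0.912098
Series ([0.912098] and attitude reference unit): 0.912098 × 0.852000 = 0.777107
Parallel ([0.654417] and [0.777107]): 1 − (1 − 0.654417)(1 − 0.777107) = 0.9230

0.9230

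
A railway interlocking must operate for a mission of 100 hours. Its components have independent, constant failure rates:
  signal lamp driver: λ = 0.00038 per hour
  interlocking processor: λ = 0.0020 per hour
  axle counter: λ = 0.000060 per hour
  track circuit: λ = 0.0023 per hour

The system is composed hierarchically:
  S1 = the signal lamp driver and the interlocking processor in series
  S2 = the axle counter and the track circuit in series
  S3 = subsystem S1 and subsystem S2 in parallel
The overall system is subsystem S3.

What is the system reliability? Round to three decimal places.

R(signal lamp driver) = exp(−0.00038 × 100) = 0.96271
R(interlocking processor) = exp(−0.0020 × 100) = 0.81873
R(axle counter) = exp(−0.000060 × 100) = 0.99402
R(track circuit) = exp(−0.0023 × 100) = 0.79453
Series (signal lamp driver and interlocking processor): 0.96271 × 0.81873 = 0.78820
Series (axle counter and track circuit): 0.99402 × 0.79453 = 0.78978
Parallel ([0.78820] and [0.78978]): 1 − (1 − 0.78820)(1 − 0.78978) = 0.955

0.955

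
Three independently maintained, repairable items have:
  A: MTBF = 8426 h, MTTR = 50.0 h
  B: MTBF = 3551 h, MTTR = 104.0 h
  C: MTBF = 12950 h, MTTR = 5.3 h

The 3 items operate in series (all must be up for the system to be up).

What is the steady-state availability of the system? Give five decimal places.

0.96542

A(A) = MTBF/(MTBF+MTTR) = 8426/(8426+50.0) = 0.994101
A(B) = MTBF/(MTBF+MTTR) = 3551/(3551+104.0) = 0.971546
A(C) = MTBF/(MTBF+MTTR) = 12950/(12950+5.3) = 0.999591
Series availability: 0.994101 × 0.971546 × 0.999591 = 0.96542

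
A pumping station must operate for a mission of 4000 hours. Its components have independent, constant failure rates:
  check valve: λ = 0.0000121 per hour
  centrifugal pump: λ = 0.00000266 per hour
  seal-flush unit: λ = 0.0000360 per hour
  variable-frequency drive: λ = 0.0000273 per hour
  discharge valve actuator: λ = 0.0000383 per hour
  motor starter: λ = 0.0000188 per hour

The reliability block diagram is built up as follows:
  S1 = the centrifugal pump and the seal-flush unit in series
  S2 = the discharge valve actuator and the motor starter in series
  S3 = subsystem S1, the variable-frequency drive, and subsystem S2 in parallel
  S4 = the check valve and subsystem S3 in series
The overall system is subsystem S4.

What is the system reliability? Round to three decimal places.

0.950

R(check valve) = exp(−0.0000121 × 4000) = 0.95275
R(centrifugal pump) = exp(−0.00000266 × 4000) = 0.98942
R(seal-flush unit) = exp(−0.0000360 × 4000) = 0.86589
R(variable-frequency drive) = exp(−0.0000273 × 4000) = 0.89655
R(discharge valve actuator) = exp(−0.0000383 × 4000) = 0.85796
R(motor starter) = exp(−0.0000188 × 4000) = 0.92756
Series (centrifugal pump and seal-flush unit): 0.98942 × 0.86589 = 0.85673
Series (discharge valve actuator and motor starter): 0.85796 × 0.92756 = 0.79581
Parallel ([0.85673], variable-frequency drive, and [0.79581]): 1 − (1 − 0.85673)(1 − 0.89655)(1 − 0.79581) = 0.99697
Series (check valve and [0.99697]): 0.95275 × 0.99697 = 0.950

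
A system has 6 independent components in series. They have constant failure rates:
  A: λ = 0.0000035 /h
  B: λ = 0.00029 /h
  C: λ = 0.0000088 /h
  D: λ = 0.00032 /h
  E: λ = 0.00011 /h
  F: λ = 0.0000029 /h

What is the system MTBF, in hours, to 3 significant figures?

Series of exponential components: λ_sys = Σ λ_i
λ_sys = 0.0000035 + 0.00029 + 0.0000088 + 0.00032 + 0.00011 + 0.0000029 = 7.3520e-04 /h
MTBF = 1 / λ_sys = 1360 h

1360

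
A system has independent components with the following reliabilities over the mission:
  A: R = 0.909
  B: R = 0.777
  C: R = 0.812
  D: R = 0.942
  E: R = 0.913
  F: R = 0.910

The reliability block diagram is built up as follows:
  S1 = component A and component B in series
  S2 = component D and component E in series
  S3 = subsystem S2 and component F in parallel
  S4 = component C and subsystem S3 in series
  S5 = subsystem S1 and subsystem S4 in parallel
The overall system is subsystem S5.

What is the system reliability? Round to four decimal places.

Series (A and B): 0.909000 × 0.777000 = 0.706293
Series (D and E): 0.942000 × 0.913000 = 0.860046
Parallel ([0.860046] and F): 1 − (1 − 0.860046)(1 − 0.910000) = 0.987404
Series (C and [0.987404]): 0.812000 × 0.987404 = 0.801772
Parallel ([0.706293] and [0.801772]): 1 − (1 − 0.706293)(1 − 0.801772) = 0.9418

0.9418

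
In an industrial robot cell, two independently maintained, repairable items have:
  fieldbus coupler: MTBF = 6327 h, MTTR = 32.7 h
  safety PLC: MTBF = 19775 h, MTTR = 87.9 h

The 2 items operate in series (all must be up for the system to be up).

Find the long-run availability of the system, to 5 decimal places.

A(fieldbus coupler) = MTBF/(MTBF+MTTR) = 6327/(6327+32.7) = 0.994858
A(safety PLC) = MTBF/(MTBF+MTTR) = 19775/(19775+87.9) = 0.995575
Series availability: 0.994858 × 0.995575 = 0.99046

0.99046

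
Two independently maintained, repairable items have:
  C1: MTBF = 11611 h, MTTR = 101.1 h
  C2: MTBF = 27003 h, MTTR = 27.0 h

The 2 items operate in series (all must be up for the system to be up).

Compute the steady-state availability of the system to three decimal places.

A(C1) = MTBF/(MTBF+MTTR) = 11611/(11611+101.1) = 0.991368
A(C2) = MTBF/(MTBF+MTTR) = 27003/(27003+27.0) = 0.999001
Series availability: 0.991368 × 0.999001 = 0.990

0.990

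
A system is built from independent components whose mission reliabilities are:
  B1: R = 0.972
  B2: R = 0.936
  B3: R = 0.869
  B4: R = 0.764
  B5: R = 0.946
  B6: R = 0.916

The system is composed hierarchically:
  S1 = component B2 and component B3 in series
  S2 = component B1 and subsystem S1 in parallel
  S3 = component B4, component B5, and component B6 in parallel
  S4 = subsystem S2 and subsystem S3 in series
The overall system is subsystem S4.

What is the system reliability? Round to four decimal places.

0.9937

Series (B2 and B3): 0.936000 × 0.869000 = 0.813384
Parallel (B1 and [0.813384]): 1 − (1 − 0.972000)(1 − 0.813384) = 0.994775
Parallel (B4, B5, and B6): 1 − (1 − 0.764000)(1 − 0.946000)(1 − 0.916000) = 0.998930
Series ([0.994775] and [0.998930]): 0.994775 × 0.998930 = 0.9937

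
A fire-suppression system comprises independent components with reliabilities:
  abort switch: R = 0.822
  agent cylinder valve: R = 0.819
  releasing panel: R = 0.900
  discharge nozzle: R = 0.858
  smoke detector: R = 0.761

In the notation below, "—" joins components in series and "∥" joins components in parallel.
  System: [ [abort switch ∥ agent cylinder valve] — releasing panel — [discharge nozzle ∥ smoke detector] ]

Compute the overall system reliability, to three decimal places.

Parallel (abort switch and agent cylinder valve): 1 − (1 − 0.82200)(1 − 0.81900) = 0.96778
Parallel (discharge nozzle and smoke detector): 1 − (1 − 0.85800)(1 − 0.76100) = 0.96606
Series ([0.96778], releasing panel, and [0.96606]): 0.96778 × 0.90000 × 0.96606 = 0.841

0.841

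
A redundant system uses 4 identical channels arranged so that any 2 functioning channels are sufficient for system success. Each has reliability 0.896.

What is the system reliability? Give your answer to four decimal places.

R = Σ_{i=2}^{4} C(4,i) p^i (1−p)^{4−i} with p = 0.896
C(4,2)·0.896^2·0.104^2 = 0.052100
C(4,3)·0.896^3·0.104^1 = 0.299238
C(4,4)·0.896^4·0.104^0 = 0.644514
Sum = 0.9959

0.9959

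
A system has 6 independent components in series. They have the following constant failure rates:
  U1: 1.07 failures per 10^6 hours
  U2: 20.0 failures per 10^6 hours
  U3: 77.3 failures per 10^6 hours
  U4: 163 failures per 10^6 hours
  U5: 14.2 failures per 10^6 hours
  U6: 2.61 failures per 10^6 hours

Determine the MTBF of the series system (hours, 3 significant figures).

3590

Series of exponential components: λ_sys = Σ λ_i
λ_sys = 0.00000107 + 0.0000200 + 0.0000773 + 0.000163 + 0.0000142 + 0.00000261 = 2.7818e-04 /h
MTBF = 1 / λ_sys = 3590 h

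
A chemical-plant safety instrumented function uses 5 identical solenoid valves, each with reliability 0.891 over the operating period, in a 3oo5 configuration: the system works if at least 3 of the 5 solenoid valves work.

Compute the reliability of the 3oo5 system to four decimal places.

0.9891

R = Σ_{i=3}^{5} C(5,i) p^i (1−p)^{5−i} with p = 0.891
C(5,3)·0.891^3·0.109^2 = 0.084040
C(5,4)·0.891^4·0.109^1 = 0.343485
C(5,5)·0.891^5·0.109^0 = 0.561550
Sum = 0.9891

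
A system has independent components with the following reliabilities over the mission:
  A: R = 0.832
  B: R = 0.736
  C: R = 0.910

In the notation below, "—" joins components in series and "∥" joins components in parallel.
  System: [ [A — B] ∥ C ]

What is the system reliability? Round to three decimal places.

0.965

Series (A and B): 0.83200 × 0.73600 = 0.61235
Parallel ([0.61235] and C): 1 − (1 − 0.61235)(1 − 0.91000) = 0.965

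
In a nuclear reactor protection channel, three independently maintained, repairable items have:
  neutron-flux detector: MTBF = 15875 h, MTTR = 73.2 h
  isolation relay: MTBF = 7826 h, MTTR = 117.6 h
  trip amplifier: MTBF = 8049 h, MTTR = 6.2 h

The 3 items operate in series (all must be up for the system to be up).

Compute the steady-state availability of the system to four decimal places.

A(neutron-flux detector) = MTBF/(MTBF+MTTR) = 15875/(15875+73.2) = 0.995410
A(isolation relay) = MTBF/(MTBF+MTTR) = 7826/(7826+117.6) = 0.985196
A(trip amplifier) = MTBF/(MTBF+MTTR) = 8049/(8049+6.2) = 0.999230
Series availability: 0.995410 × 0.985196 × 0.999230 = 0.9799

0.9799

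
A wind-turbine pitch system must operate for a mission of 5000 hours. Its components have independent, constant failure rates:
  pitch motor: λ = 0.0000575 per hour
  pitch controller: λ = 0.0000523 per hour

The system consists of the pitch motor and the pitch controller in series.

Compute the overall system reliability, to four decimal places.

R(pitch motor) = exp(−0.0000575 × 5000) = 0.750137
R(pitch controller) = exp(−0.0000523 × 5000) = 0.769896
Series (pitch motor and pitch controller): 0.750137 × 0.769896 = 0.5775

0.5775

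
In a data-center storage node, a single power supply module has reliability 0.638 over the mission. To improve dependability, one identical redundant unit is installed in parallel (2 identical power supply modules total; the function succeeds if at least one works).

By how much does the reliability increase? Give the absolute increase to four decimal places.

0.2310

R_before = 0.638
R_after = 1 − (1 − 0.638)^2 = 0.8690
ΔR = 0.8690 − 0.638 = 0.2310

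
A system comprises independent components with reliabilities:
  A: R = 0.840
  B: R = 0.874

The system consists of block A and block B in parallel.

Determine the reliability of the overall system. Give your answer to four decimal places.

Parallel (A and B): 1 − (1 − 0.840000)(1 − 0.874000) = 0.9798

0.9798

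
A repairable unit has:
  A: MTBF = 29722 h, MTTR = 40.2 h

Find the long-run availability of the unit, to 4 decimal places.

A(A) = MTBF/(MTBF+MTTR) = 29722/(29722+40.2) = 0.9986

0.9986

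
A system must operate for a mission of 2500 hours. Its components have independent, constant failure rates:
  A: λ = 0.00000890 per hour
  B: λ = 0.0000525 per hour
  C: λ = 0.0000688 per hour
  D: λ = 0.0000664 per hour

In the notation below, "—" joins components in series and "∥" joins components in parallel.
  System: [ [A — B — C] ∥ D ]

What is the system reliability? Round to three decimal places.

R(A) = exp(−0.00000890 × 2500) = 0.97800
R(B) = exp(−0.0000525 × 2500) = 0.87700
R(C) = exp(−0.0000688 × 2500) = 0.84198
R(D) = exp(−0.0000664 × 2500) = 0.84705
Series (A, B, and C): 0.97800 × 0.87700 × 0.84198 = 0.72217
Parallel ([0.72217] and D): 1 − (1 − 0.72217)(1 − 0.84705) = 0.958

0.958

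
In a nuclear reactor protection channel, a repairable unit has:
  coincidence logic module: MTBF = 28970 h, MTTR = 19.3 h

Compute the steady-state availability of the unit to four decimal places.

0.9993

A(coincidence logic module) = MTBF/(MTBF+MTTR) = 28970/(28970+19.3) = 0.9993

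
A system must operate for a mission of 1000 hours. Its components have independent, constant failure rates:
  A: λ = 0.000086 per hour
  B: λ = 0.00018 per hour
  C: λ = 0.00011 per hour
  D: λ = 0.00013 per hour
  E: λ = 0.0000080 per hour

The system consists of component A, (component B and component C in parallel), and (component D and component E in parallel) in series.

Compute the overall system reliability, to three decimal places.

0.901

R(A) = exp(−0.000086 × 1000) = 0.91759
R(B) = exp(−0.00018 × 1000) = 0.83527
R(C) = exp(−0.00011 × 1000) = 0.89583
R(D) = exp(−0.00013 × 1000) = 0.87810
R(E) = exp(−0.0000080 × 1000) = 0.99203
Parallel (B and C): 1 − (1 − 0.83527)(1 − 0.89583) = 0.98284
Parallel (D and E): 1 − (1 − 0.87810)(1 − 0.99203) = 0.99903
Series (A, [0.98284], and [0.99903]): 0.91759 × 0.98284 × 0.99903 = 0.901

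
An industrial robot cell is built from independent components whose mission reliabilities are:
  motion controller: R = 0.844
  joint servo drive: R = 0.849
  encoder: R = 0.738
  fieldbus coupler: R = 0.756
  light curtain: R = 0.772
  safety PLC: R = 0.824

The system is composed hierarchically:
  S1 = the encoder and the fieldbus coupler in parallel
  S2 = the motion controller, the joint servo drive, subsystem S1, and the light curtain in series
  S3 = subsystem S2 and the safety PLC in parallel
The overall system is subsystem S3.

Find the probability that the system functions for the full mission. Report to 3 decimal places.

Parallel (encoder and fieldbus coupler): 1 − (1 − 0.73800)(1 − 0.75600) = 0.93607
Series (motion controller, joint servo drive, [0.93607], and light curtain): 0.84400 × 0.84900 × 0.93607 × 0.77200 = 0.51782
Parallel ([0.51782] and safety PLC): 1 − (1 − 0.51782)(1 − 0.82400) = 0.915

0.915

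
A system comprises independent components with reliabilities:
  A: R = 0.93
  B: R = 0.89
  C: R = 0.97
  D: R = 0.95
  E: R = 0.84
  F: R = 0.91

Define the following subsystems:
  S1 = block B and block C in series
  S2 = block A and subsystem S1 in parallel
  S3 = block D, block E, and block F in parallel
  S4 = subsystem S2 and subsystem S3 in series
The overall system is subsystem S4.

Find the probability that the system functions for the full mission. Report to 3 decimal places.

Series (B and C): 0.89000 × 0.97000 = 0.86330
Parallel (A and [0.86330]): 1 − (1 − 0.93000)(1 − 0.86330) = 0.99043
Parallel (D, E, and F): 1 − (1 − 0.95000)(1 − 0.84000)(1 − 0.91000) = 0.99928
Series ([0.99043] and [0.99928]): 0.99043 × 0.99928 = 0.990

0.990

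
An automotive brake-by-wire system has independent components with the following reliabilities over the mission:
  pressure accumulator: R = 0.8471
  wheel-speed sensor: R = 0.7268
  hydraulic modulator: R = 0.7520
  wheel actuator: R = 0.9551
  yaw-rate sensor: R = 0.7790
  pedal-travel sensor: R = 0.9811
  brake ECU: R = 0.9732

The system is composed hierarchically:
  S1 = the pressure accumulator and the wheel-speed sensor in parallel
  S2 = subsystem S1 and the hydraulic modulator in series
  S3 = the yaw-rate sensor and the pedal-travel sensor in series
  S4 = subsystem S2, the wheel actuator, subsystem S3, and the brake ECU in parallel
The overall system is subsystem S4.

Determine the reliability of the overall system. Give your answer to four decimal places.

0.9999

Parallel (pressure accumulator and wheel-speed sensor): 1 − (1 − 0.847100)(1 − 0.726800) = 0.958228
Series ([0.958228] and hydraulic modulator): 0.958228 × 0.752000 = 0.720587
Series (yaw-rate sensor and pedal-travel sensor): 0.779000 × 0.981100 = 0.764277
Parallel ([0.720587], wheel actuator, [0.764277], and brake ECU): 1 − (1 − 0.720587)(1 − 0.955100)(1 − 0.764277)(1 − 0.973200) = 0.9999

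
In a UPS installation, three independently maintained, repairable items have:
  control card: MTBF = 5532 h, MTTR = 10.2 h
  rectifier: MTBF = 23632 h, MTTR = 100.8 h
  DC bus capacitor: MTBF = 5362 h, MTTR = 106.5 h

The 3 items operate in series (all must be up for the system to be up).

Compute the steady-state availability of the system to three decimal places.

A(control card) = MTBF/(MTBF+MTTR) = 5532/(5532+10.2) = 0.998160
A(rectifier) = MTBF/(MTBF+MTTR) = 23632/(23632+100.8) = 0.995753
A(DC bus capacitor) = MTBF/(MTBF+MTTR) = 5362/(5362+106.5) = 0.980525
Series availability: 0.998160 × 0.995753 × 0.980525 = 0.975

0.975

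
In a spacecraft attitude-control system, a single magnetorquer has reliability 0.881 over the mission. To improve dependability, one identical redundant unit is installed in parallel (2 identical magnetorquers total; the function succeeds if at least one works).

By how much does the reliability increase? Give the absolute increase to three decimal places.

0.105

R_before = 0.881
R_after = 1 − (1 − 0.881)^2 = 0.986
ΔR = 0.986 − 0.881 = 0.105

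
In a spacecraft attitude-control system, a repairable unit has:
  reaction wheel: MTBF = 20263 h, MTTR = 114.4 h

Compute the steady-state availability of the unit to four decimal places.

A(reaction wheel) = MTBF/(MTBF+MTTR) = 20263/(20263+114.4) = 0.9944

0.9944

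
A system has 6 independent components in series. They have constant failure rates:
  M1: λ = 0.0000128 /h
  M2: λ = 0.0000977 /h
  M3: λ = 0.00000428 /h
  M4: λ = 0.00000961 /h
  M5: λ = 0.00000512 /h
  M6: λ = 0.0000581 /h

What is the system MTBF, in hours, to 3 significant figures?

5330

Series of exponential components: λ_sys = Σ λ_i
λ_sys = 0.0000128 + 0.0000977 + 0.00000428 + 0.00000961 + 0.00000512 + 0.0000581 = 1.8761e-04 /h
MTBF = 1 / λ_sys = 5330 h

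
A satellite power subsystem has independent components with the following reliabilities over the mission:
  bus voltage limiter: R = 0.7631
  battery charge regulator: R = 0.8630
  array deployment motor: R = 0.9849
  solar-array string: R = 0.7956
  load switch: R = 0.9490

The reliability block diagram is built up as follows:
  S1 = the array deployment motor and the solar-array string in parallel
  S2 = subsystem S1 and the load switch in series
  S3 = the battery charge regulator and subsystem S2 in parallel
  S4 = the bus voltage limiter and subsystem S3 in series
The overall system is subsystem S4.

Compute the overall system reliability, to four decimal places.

Parallel (array deployment motor and solar-array string): 1 − (1 − 0.984900)(1 − 0.795600) = 0.996914
Series ([0.996914] and load switch): 0.996914 × 0.949000 = 0.946071
Parallel (battery charge regulator and [0.946071]): 1 − (1 − 0.863000)(1 − 0.946071) = 0.992612
Series (bus voltage limiter and [0.992612]): 0.763100 × 0.992612 = 0.7575

0.7575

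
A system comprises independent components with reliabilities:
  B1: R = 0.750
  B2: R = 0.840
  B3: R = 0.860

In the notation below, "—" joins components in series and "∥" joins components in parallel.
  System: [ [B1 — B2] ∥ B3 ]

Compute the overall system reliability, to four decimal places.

Series (B1 and B2): 0.750000 × 0.840000 = 0.630000
Parallel ([0.630000] and B3): 1 − (1 − 0.630000)(1 − 0.860000) = 0.9482

0.9482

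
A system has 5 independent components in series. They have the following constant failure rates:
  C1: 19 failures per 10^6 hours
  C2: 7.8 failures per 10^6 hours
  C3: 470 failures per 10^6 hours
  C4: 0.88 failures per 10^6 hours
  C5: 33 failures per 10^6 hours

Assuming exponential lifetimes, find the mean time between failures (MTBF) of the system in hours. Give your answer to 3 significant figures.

Series of exponential components: λ_sys = Σ λ_i
λ_sys = 0.000019 + 0.0000078 + 0.00047 + 0.00000088 + 0.000033 = 5.3068e-04 /h
MTBF = 1 / λ_sys = 1880 h

1880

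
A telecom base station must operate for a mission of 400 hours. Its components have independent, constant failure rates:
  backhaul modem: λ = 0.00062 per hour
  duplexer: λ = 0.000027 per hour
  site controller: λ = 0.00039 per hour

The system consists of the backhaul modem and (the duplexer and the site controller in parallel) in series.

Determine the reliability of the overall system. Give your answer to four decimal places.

R(backhaul modem) = exp(−0.00062 × 400) = 0.780360
R(duplexer) = exp(−0.000027 × 400) = 0.989258
R(site controller) = exp(−0.00039 × 400) = 0.855559
Parallel (duplexer and site controller): 1 − (1 − 0.989258)(1 − 0.855559) = 0.998448
Series (backhaul modem and [0.998448]): 0.780360 × 0.998448 = 0.7791

0.7791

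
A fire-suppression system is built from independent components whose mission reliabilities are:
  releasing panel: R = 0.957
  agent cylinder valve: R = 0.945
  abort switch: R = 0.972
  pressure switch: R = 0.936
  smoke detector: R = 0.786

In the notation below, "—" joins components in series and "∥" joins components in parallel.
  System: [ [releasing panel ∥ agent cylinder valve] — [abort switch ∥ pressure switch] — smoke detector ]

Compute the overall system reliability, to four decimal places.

0.7827

Parallel (releasing panel and agent cylinder valve): 1 − (1 − 0.957000)(1 − 0.945000) = 0.997635
Parallel (abort switch and pressure switch): 1 − (1 − 0.972000)(1 − 0.936000) = 0.998208
Series ([0.997635], [0.998208], and smoke detector): 0.997635 × 0.998208 × 0.786000 = 0.7827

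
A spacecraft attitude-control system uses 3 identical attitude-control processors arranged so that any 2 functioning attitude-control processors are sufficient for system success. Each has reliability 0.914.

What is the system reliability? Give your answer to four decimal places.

R = Σ_{i=2}^{3} C(3,i) p^i (1−p)^{3−i} with p = 0.914
C(3,2)·0.914^2·0.086^1 = 0.215532
C(3,3)·0.914^3·0.086^0 = 0.763552
Sum = 0.9791

0.9791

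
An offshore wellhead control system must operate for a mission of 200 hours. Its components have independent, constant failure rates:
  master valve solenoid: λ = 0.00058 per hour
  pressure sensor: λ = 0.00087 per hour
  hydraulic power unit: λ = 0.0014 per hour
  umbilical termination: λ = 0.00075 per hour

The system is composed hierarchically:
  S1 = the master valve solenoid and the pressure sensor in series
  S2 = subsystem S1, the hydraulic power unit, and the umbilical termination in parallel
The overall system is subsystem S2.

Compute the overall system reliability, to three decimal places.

0.991

R(master valve solenoid) = exp(−0.00058 × 200) = 0.89048
R(pressure sensor) = exp(−0.00087 × 200) = 0.84030
R(hydraulic power unit) = exp(−0.0014 × 200) = 0.75578
R(umbilical termination) = exp(−0.00075 × 200) = 0.86071
Series (master valve solenoid and pressure sensor): 0.89048 × 0.84030 = 0.74827
Parallel ([0.74827], hydraulic power unit, and umbilical termination): 1 − (1 − 0.74827)(1 − 0.75578)(1 − 0.86071) = 0.991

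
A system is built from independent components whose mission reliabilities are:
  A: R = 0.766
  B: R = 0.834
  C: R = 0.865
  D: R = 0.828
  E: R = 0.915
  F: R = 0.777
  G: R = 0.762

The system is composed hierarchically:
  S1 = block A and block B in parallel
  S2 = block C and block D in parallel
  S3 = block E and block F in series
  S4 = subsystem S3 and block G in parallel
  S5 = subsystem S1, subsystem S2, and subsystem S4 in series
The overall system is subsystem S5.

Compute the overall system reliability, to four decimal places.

Parallel (A and B): 1 − (1 − 0.766000)(1 − 0.834000) = 0.961156
Parallel (C and D): 1 − (1 − 0.865000)(1 − 0.828000) = 0.976780
Series (E and F): 0.915000 × 0.777000 = 0.710955
Parallel ([0.710955] and G): 1 − (1 − 0.710955)(1 − 0.762000) = 0.931207
Series ([0.961156], [0.976780], and [0.931207]): 0.961156 × 0.976780 × 0.931207 = 0.8743

0.8743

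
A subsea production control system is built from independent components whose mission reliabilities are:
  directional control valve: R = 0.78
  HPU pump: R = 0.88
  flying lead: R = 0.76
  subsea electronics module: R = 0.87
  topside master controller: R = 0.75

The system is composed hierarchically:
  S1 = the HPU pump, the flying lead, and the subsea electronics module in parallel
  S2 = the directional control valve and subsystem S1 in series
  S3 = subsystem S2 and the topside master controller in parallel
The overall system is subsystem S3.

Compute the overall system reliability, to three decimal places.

Parallel (HPU pump, flying lead, and subsea electronics module): 1 − (1 − 0.88000)(1 − 0.76000)(1 − 0.87000) = 0.99626
Series (directional control valve and [0.99626]): 0.78000 × 0.99626 = 0.77708
Parallel ([0.77708] and topside master controller): 1 − (1 − 0.77708)(1 − 0.75000) = 0.944

0.944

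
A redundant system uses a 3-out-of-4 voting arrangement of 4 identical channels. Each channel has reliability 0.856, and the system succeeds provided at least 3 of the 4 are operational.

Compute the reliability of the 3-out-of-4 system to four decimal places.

R = Σ_{i=3}^{4} C(4,i) p^i (1−p)^{4−i} with p = 0.856
C(4,3)·0.856^3·0.144^1 = 0.361280
C(4,4)·0.856^4·0.144^0 = 0.536902
Sum = 0.8982

0.8982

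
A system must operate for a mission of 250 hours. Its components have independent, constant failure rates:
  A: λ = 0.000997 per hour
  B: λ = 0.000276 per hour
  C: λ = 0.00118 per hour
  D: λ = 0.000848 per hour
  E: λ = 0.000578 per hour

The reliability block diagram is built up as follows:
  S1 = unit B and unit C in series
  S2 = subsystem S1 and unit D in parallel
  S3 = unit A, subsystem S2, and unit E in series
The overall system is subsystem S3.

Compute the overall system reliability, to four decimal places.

R(A) = exp(−0.000997 × 250) = 0.779385
R(B) = exp(−0.000276 × 250) = 0.933327
R(C) = exp(−0.00118 × 250) = 0.744532
R(D) = exp(−0.000848 × 250) = 0.808965
R(E) = exp(−0.000578 × 250) = 0.865455
Series (B and C): 0.933327 × 0.744532 = 0.694892
Parallel ([0.694892] and D): 1 − (1 − 0.694892)(1 − 0.808965) = 0.941714
Series (A, [0.941714], and E): 0.779385 × 0.941714 × 0.865455 = 0.6352

0.6352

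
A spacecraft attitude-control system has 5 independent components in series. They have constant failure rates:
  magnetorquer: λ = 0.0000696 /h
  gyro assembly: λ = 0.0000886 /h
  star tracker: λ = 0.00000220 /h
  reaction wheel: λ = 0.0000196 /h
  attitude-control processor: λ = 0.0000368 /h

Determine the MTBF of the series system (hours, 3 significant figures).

4610

Series of exponential components: λ_sys = Σ λ_i
λ_sys = 0.0000696 + 0.0000886 + 0.00000220 + 0.0000196 + 0.0000368 = 2.1680e-04 /h
MTBF = 1 / λ_sys = 4610 h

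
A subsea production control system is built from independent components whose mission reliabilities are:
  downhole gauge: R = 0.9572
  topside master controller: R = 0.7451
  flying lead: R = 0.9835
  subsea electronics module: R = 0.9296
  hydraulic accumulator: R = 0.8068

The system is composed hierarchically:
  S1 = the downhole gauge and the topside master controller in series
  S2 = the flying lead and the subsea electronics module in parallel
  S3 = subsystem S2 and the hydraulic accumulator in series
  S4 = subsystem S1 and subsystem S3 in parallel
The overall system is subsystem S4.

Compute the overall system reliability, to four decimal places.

0.9443

Series (downhole gauge and topside master controller): 0.957200 × 0.745100 = 0.713210
Parallel (flying lead and subsea electronics module): 1 − (1 − 0.983500)(1 − 0.929600) = 0.998838
Series ([0.998838] and hydraulic accumulator): 0.998838 × 0.806800 = 0.805862
Parallel ([0.713210] and [0.805862]): 1 − (1 − 0.713210)(1 − 0.805862) = 0.9443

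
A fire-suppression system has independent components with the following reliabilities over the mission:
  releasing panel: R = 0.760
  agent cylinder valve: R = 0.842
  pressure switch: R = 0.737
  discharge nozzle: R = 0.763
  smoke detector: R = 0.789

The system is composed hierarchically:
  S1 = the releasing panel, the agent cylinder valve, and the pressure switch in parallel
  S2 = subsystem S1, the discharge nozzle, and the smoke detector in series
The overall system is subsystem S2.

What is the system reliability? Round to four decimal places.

Parallel (releasing panel, agent cylinder valve, and pressure switch): 1 − (1 − 0.760000)(1 − 0.842000)(1 − 0.737000) = 0.990027
Series ([0.990027], discharge nozzle, and smoke detector): 0.990027 × 0.763000 × 0.789000 = 0.5960

0.5960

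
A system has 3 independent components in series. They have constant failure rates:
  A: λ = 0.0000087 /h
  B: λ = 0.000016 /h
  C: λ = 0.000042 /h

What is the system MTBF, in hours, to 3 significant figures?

15000

Series of exponential components: λ_sys = Σ λ_i
λ_sys = 0.0000087 + 0.000016 + 0.000042 = 6.6700e-05 /h
MTBF = 1 / λ_sys = 15000 h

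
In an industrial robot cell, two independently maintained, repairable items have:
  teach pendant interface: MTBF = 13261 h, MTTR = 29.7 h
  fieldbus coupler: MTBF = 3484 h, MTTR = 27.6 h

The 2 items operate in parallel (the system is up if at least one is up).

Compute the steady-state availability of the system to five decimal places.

A(teach pendant interface) = MTBF/(MTBF+MTTR) = 13261/(13261+29.7) = 0.997765
A(fieldbus coupler) = MTBF/(MTBF+MTTR) = 3484/(3484+27.6) = 0.992140
Parallel availability: 1 − (1 − 0.997765)(1 − 0.992140) = 0.99998

0.99998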